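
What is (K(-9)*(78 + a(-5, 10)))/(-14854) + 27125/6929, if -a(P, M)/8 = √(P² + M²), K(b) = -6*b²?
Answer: 332789641/51461683 - 9720*√5/7427 ≈ 3.5403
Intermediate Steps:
a(P, M) = -8*√(M² + P²) (a(P, M) = -8*√(P² + M²) = -8*√(M² + P²))
(K(-9)*(78 + a(-5, 10)))/(-14854) + 27125/6929 = ((-6*(-9)²)*(78 - 8*√(10² + (-5)²)))/(-14854) + 27125/6929 = ((-6*81)*(78 - 8*√(100 + 25)))*(-1/14854) + 27125*(1/6929) = -486*(78 - 40*√5)*(-1/14854) + 27125/6929 = (-37908 + 19440*√5)*(-1/14854) + 27125/6929 = (18954/7427 - 9720*√5/7427) + 27125/6929 = 332789641/51461683 - 9720*√5/7427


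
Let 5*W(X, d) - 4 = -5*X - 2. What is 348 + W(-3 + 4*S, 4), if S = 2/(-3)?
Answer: 5311/15 ≈ 354.07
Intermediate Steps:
S = -⅔ (S = 2*(-⅓) = -⅔ ≈ -0.66667)
W(X, d) = ⅖ - X (W(X, d) = ⅘ + (-5*X - 2)/5 = ⅘ + (-2 - 5*X)/5 = ⅘ + (-⅖ - X) = ⅖ - X)
348 + W(-3 + 4*S, 4) = 348 + (⅖ - (-3 + 4*(-⅔))) = 348 + (⅖ - (-3 - 8/3)) = 348 + (⅖ - 1*(-17/3)) = 348 + (⅖ + 17/3) = 348 + 91/15 = 5311/15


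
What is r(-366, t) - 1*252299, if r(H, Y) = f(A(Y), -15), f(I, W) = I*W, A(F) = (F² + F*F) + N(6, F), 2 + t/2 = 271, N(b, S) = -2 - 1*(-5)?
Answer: -8935664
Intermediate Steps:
N(b, S) = 3 (N(b, S) = -2 + 5 = 3)
t = 538 (t = -4 + 2*271 = -4 + 542 = 538)
A(F) = 3 + 2*F² (A(F) = (F² + F*F) + 3 = (F² + F²) + 3 = 2*F² + 3 = 3 + 2*F²)
r(H, Y) = -45 - 30*Y² (r(H, Y) = (3 + 2*Y²)*(-15) = -45 - 30*Y²)
r(-366, t) - 1*252299 = (-45 - 30*538²) - 1*252299 = (-45 - 30*289444) - 252299 = (-45 - 8683320) - 252299 = -8683365 - 252299 = -8935664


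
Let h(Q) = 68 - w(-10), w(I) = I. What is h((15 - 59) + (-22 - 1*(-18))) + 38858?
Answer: 38936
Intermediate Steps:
h(Q) = 78 (h(Q) = 68 - 1*(-10) = 68 + 10 = 78)
h((15 - 59) + (-22 - 1*(-18))) + 38858 = 78 + 38858 = 38936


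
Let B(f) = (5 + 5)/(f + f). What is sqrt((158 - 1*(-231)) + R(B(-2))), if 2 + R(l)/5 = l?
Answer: sqrt(1466)/2 ≈ 19.144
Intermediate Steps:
B(f) = 5/f (B(f) = 10/((2*f)) = 10*(1/(2*f)) = 5/f)
R(l) = -10 + 5*l
sqrt((158 - 1*(-231)) + R(B(-2))) = sqrt((158 - 1*(-231)) + (-10 + 5*(5/(-2)))) = sqrt((158 + 231) + (-10 + 5*(5*(-1/2)))) = sqrt(389 + (-10 + 5*(-5/2))) = sqrt(389 + (-10 - 25/2)) = sqrt(389 - 45/2) = sqrt(733/2) = sqrt(1466)/2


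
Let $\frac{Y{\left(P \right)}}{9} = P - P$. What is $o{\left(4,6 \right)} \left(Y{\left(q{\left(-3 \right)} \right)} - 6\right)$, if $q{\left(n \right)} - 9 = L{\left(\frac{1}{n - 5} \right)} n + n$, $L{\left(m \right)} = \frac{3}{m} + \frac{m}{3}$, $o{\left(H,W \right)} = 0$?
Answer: $0$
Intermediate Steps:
$L{\left(m \right)} = \frac{3}{m} + \frac{m}{3}$ ($L{\left(m \right)} = \frac{3}{m} + m \frac{1}{3} = \frac{3}{m} + \frac{m}{3}$)
$q{\left(n \right)} = 9 + n + n \left(-15 + 3 n + \frac{1}{3 \left(-5 + n\right)}\right)$ ($q{\left(n \right)} = 9 + \left(\left(\frac{3}{\frac{1}{n - 5}} + \frac{1}{3 \left(n - 5\right)}\right) n + n\right) = 9 + \left(\left(\frac{3}{\frac{1}{-5 + n}} + \frac{1}{3 \left(-5 + n\right)}\right) n + n\right) = 9 + \left(\left(3 \left(-5 + n\right) + \frac{1}{3 \left(-5 + n\right)}\right) n + n\right) = 9 + \left(\left(\left(-15 + 3 n\right) + \frac{1}{3 \left(-5 + n\right)}\right) n + n\right) = 9 + \left(\left(-15 + 3 n + \frac{1}{3 \left(-5 + n\right)}\right) n + n\right) = 9 + \left(n \left(-15 + 3 n + \frac{1}{3 \left(-5 + n\right)}\right) + n\right) = 9 + \left(n + n \left(-15 + 3 n + \frac{1}{3 \left(-5 + n\right)}\right)\right) = 9 + n + n \left(-15 + 3 n + \frac{1}{3 \left(-5 + n\right)}\right)$)
$Y{\left(P \right)} = 0$ ($Y{\left(P \right)} = 9 \left(P - P\right) = 9 \cdot 0 = 0$)
$o{\left(4,6 \right)} \left(Y{\left(q{\left(-3 \right)} \right)} - 6\right) = 0 \left(0 - 6\right) = 0 \left(-6\right) = 0$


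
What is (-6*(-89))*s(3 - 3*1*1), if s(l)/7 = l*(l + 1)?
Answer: 0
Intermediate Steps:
s(l) = 7*l*(1 + l) (s(l) = 7*(l*(l + 1)) = 7*(l*(1 + l)) = 7*l*(1 + l))
(-6*(-89))*s(3 - 3*1*1) = (-6*(-89))*(7*(3 - 3*1*1)*(1 + (3 - 3*1*1))) = 534*(7*(3 - 3*1)*(1 + (3 - 3*1))) = 534*(7*(3 - 3)*(1 + (3 - 3))) = 534*(7*0*(1 + 0)) = 534*(7*0*1) = 534*0 = 0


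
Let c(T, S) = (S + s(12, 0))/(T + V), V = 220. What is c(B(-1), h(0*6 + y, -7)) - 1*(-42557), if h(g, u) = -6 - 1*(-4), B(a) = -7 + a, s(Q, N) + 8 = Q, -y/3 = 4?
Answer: 4511043/106 ≈ 42557.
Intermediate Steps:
y = -12 (y = -3*4 = -12)
s(Q, N) = -8 + Q
h(g, u) = -2 (h(g, u) = -6 + 4 = -2)
c(T, S) = (4 + S)/(220 + T) (c(T, S) = (S + (-8 + 12))/(T + 220) = (S + 4)/(220 + T) = (4 + S)/(220 + T))
c(B(-1), h(0*6 + y, -7)) - 1*(-42557) = (4 - 2)/(220 + (-7 - 1)) - 1*(-42557) = 2/(220 - 8) + 42557 = 2/212 + 42557 = (1/212)*2 + 42557 = 1/106 + 42557 = 4511043/106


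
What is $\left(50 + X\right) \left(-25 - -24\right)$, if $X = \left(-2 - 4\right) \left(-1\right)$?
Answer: $-56$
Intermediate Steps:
$X = 6$ ($X = \left(-6\right) \left(-1\right) = 6$)
$\left(50 + X\right) \left(-25 - -24\right) = \left(50 + 6\right) \left(-25 - -24\right) = 56 \left(-25 + 24\right) = 56 \left(-1\right) = -56$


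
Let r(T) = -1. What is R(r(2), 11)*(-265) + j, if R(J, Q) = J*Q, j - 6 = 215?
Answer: 3136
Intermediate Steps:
j = 221 (j = 6 + 215 = 221)
R(r(2), 11)*(-265) + j = -1*11*(-265) + 221 = -11*(-265) + 221 = 2915 + 221 = 3136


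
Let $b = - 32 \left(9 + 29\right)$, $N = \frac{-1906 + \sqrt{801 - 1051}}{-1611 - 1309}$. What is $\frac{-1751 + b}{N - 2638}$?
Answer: $\frac{33359579738280}{29653116355583} - \frac{21659100 i \sqrt{10}}{29653116355583} \approx 1.125 - 2.3098 \cdot 10^{-6} i$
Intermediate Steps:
$N = \frac{953}{1460} - \frac{i \sqrt{10}}{584}$ ($N = \frac{-1906 + \sqrt{-250}}{-2920} = \left(-1906 + 5 i \sqrt{10}\right) \left(- \frac{1}{2920}\right) = \frac{953}{1460} - \frac{i \sqrt{10}}{584} \approx 0.65274 - 0.0054149 i$)
$b = -1216$ ($b = \left(-32\right) 38 = -1216$)
$\frac{-1751 + b}{N - 2638} = \frac{-1751 - 1216}{\left(\frac{953}{1460} - \frac{i \sqrt{10}}{584}\right) - 2638} = - \frac{2967}{- \frac{3850527}{1460} - \frac{i \sqrt{10}}{584}}$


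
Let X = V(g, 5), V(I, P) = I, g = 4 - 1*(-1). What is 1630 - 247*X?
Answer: 395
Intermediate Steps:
g = 5 (g = 4 + 1 = 5)
X = 5
1630 - 247*X = 1630 - 247*5 = 1630 - 1235 = 395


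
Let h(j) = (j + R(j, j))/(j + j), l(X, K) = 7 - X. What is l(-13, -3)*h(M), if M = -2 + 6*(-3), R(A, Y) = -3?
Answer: 23/2 ≈ 11.500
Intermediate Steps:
M = -20 (M = -2 - 18 = -20)
h(j) = (-3 + j)/(2*j) (h(j) = (j - 3)/(j + j) = (-3 + j)/((2*j)) = (-3 + j)*(1/(2*j)) = (-3 + j)/(2*j))
l(-13, -3)*h(M) = (7 - 1*(-13))*((½)*(-3 - 20)/(-20)) = (7 + 13)*((½)*(-1/20)*(-23)) = 20*(23/40) = 23/2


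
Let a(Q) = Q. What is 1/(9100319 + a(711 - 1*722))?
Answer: 1/9100308 ≈ 1.0989e-7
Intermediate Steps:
1/(9100319 + a(711 - 1*722)) = 1/(9100319 + (711 - 1*722)) = 1/(9100319 + (711 - 722)) = 1/(9100319 - 11) = 1/9100308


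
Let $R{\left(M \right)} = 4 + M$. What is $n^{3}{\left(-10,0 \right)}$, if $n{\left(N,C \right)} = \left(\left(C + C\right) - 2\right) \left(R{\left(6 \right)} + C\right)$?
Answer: $-8000$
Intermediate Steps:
$n{\left(N,C \right)} = \left(-2 + 2 C\right) \left(10 + C\right)$ ($n{\left(N,C \right)} = \left(\left(C + C\right) - 2\right) \left(\left(4 + 6\right) + C\right) = \left(2 C - 2\right) \left(10 + C\right) = \left(-2 + 2 C\right) \left(10 + C\right)$)
$n^{3}{\left(-10,0 \right)} = \left(-20 + 2 \cdot 0^{2} + 18 \cdot 0\right)^{3} = \left(-20 + 2 \cdot 0 + 0\right)^{3} = \left(-20 + 0 + 0\right)^{3} = \left(-20\right)^{3} = -8000$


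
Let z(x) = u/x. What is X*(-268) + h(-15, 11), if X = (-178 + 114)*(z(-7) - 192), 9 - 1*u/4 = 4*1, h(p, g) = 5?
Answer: -23395293/7 ≈ -3.3422e+6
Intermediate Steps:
u = 20 (u = 36 - 16 = 20)
z(x) = 20/x
X = 87296/7 (X = (-178 + 114)*(20/(-7) - 192) = -64*(20*(-1/7) - 192) = -64*(-20/7 - 192) = -64*(-1364/7) = 87296/7 ≈ 12471.)
X*(-268) + h(-15, 11) = (87296/7)*(-268) + 5 = -23395328/7 + 5 = -23395293/7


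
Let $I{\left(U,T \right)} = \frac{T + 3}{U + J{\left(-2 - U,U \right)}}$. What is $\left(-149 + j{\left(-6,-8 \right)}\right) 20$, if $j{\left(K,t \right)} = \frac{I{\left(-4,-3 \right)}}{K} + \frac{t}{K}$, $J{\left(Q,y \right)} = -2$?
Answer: $- \frac{8860}{3} \approx -2953.3$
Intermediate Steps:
$I{\left(U,T \right)} = \frac{3 + T}{-2 + U}$ ($I{\left(U,T \right)} = \frac{T + 3}{U - 2} = \frac{3 + T}{-2 + U}$)
$j{\left(K,t \right)} = \frac{t}{K}$ ($j{\left(K,t \right)} = \frac{\frac{1}{-2 - 4} \left(3 - 3\right)}{K} + \frac{t}{K} = \frac{\frac{1}{-6} \cdot 0}{K} + \frac{t}{K} = \frac{\left(- \frac{1}{6}\right) 0}{K} + \frac{t}{K} = \frac{0}{K} + \frac{t}{K} = 0 + \frac{t}{K} = \frac{t}{K}$)
$\left(-149 + j{\left(-6,-8 \right)}\right) 20 = \left(-149 - \frac{8}{-6}\right) 20 = \left(-149 - - \frac{4}{3}\right) 20 = \left(-149 + \frac{4}{3}\right) 20 = \left(- \frac{443}{3}\right) 20 = - \frac{8860}{3}$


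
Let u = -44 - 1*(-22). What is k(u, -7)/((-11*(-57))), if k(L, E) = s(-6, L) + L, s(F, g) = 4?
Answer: -6/209 ≈ -0.028708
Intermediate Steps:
u = -22 (u = -44 + 22 = -22)
k(L, E) = 4 + L
k(u, -7)/((-11*(-57))) = (4 - 22)/((-11*(-57))) = -18/627 = -18*1/627 = -6/209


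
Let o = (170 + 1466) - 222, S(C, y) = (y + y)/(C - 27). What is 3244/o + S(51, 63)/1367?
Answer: 8883943/3865876 ≈ 2.2980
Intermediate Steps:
S(C, y) = 2*y/(-27 + C) (S(C, y) = (2*y)/(-27 + C) = 2*y/(-27 + C))
o = 1414 (o = 1636 - 222 = 1414)
3244/o + S(51, 63)/1367 = 3244/1414 + (2*63/(-27 + 51))/1367 = 3244*(1/1414) + (2*63/24)*(1/1367) = 1622/707 + (2*63*(1/24))*(1/1367) = 1622/707 + (21/4)*(1/1367) = 1622/707 + 21/5468 = 8883943/3865876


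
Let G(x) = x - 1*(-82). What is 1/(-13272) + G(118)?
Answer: 2654399/13272 ≈ 200.00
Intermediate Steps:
G(x) = 82 + x (G(x) = x + 82 = 82 + x)
1/(-13272) + G(118) = 1/(-13272) + (82 + 118) = -1/13272 + 200 = 2654399/13272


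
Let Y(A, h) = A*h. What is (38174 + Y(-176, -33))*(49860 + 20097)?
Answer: 3076848774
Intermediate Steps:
(38174 + Y(-176, -33))*(49860 + 20097) = (38174 - 176*(-33))*(49860 + 20097) = (38174 + 5808)*69957 = 43982*69957 = 3076848774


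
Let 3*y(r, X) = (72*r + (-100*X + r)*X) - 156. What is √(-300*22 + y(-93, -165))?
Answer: I*√911269 ≈ 954.6*I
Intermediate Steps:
y(r, X) = -52 + 24*r + X*(r - 100*X)/3 (y(r, X) = ((72*r + (-100*X + r)*X) - 156)/3 = ((72*r + (r - 100*X)*X) - 156)/3 = ((72*r + X*(r - 100*X)) - 156)/3 = (-156 + 72*r + X*(r - 100*X))/3 = -52 + 24*r + X*(r - 100*X)/3)
√(-300*22 + y(-93, -165)) = √(-300*22 + (-52 + 24*(-93) - 100/3*(-165)² + (⅓)*(-165)*(-93))) = √(-6600 + (-52 - 2232 - 100/3*27225 + 5115)) = √(-6600 + (-52 - 2232 - 907500 + 5115)) = √(-6600 - 904669) = √(-911269) = I*√911269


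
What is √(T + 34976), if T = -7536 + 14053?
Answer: √41493 ≈ 203.70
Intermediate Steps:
T = 6517
√(T + 34976) = √(6517 + 34976) = √41493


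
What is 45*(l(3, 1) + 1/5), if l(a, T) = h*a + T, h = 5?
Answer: 729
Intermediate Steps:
l(a, T) = T + 5*a (l(a, T) = 5*a + T = T + 5*a)
45*(l(3, 1) + 1/5) = 45*((1 + 5*3) + 1/5) = 45*((1 + 15) + ⅕) = 45*(16 + ⅕) = 45*(81/5) = 729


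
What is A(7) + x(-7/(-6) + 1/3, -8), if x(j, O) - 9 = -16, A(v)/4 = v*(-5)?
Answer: -147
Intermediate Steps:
A(v) = -20*v (A(v) = 4*(v*(-5)) = 4*(-5*v) = -20*v)
x(j, O) = -7 (x(j, O) = 9 - 16 = -7)
A(7) + x(-7/(-6) + 1/3, -8) = -20*7 - 7 = -140 - 7 = -147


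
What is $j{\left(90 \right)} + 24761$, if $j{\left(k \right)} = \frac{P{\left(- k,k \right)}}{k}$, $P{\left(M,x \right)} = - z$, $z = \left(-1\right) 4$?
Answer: $\frac{1114247}{45} \approx 24761.0$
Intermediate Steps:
$z = -4$
$P{\left(M,x \right)} = 4$ ($P{\left(M,x \right)} = \left(-1\right) \left(-4\right) = 4$)
$j{\left(k \right)} = \frac{4}{k}$
$j{\left(90 \right)} + 24761 = \frac{4}{90} + 24761 = 4 \cdot \frac{1}{90} + 24761 = \frac{2}{45} + 24761 = \frac{1114247}{45}$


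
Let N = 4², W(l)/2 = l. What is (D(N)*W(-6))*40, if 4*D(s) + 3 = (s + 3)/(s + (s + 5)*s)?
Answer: 15555/44 ≈ 353.52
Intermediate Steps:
W(l) = 2*l
N = 16
D(s) = -¾ + (3 + s)/(4*(s + s*(5 + s))) (D(s) = -¾ + ((s + 3)/(s + (s + 5)*s))/4 = -¾ + ((3 + s)/(s + (5 + s)*s))/4 = -¾ + ((3 + s)/(s + s*(5 + s)))/4 = -¾ + (3 + s)/(4*(s + s*(5 + s))))
(D(N)*W(-6))*40 = (((¼)*(3 - 17*16 - 3*16²)/(16*(6 + 16)))*(2*(-6)))*40 = (((¼)*(1/16)*(3 - 272 - 3*256)/22)*(-12))*40 = (((¼)*(1/16)*(1/22)*(3 - 272 - 768))*(-12))*40 = (((¼)*(1/16)*(1/22)*(-1037))*(-12))*40 = -1037/1408*(-12)*40 = (3111/352)*40 = 15555/44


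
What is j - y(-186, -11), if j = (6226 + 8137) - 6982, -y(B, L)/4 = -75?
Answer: 7081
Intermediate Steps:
y(B, L) = 300 (y(B, L) = -4*(-75) = 300)
j = 7381 (j = 14363 - 6982 = 7381)
j - y(-186, -11) = 7381 - 1*300 = 7381 - 300 = 7081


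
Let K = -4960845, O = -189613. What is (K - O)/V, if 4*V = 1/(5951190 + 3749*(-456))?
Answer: -80951508511488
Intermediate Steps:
V = 1/16966584 (V = 1/(4*(5951190 + 3749*(-456))) = 1/(4*(5951190 - 1709544)) = (1/4)/4241646 = (1/4)*(1/4241646) = 1/16966584 ≈ 5.8939e-8)
(K - O)/V = (-4960845 - 1*(-189613))/(1/16966584) = (-4960845 + 189613)*16966584 = -4771232*16966584 = -80951508511488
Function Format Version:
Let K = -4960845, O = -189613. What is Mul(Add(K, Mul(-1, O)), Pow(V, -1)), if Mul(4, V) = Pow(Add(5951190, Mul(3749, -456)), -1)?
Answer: -80951508511488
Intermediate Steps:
V = Rational(1, 16966584) (V = Mul(Rational(1, 4), Pow(Add(5951190, Mul(3749, -456)), -1)) = Mul(Rational(1, 4), Pow(Add(5951190, -1709544), -1)) = Mul(Rational(1, 4), Pow(4241646, -1)) = Mul(Rational(1, 4), Rational(1, 4241646)) = Rational(1, 16966584) ≈ 5.8939e-8)
Mul(Add(K, Mul(-1, O)), Pow(V, -1)) = Mul(Add(-4960845, Mul(-1, -189613)), Pow(Rational(1, 16966584), -1)) = Mul(Add(-4960845, 189613), 16966584) = Mul(-4771232, 16966584) = -80951508511488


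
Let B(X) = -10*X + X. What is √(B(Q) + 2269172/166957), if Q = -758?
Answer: √190539647199482/166957 ≈ 82.678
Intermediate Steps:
B(X) = -9*X
√(B(Q) + 2269172/166957) = √(-9*(-758) + 2269172/166957) = √(6822 + 2269172*(1/166957)) = √(6822 + 2269172/166957) = √(1141249826/166957) = √190539647199482/166957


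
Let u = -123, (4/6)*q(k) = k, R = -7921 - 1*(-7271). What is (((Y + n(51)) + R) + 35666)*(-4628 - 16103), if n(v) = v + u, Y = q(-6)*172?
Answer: -692332476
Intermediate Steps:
R = -650 (R = -7921 + 7271 = -650)
q(k) = 3*k/2
Y = -1548 (Y = ((3/2)*(-6))*172 = -9*172 = -1548)
n(v) = -123 + v (n(v) = v - 123 = -123 + v)
(((Y + n(51)) + R) + 35666)*(-4628 - 16103) = (((-1548 + (-123 + 51)) - 650) + 35666)*(-4628 - 16103) = (((-1548 - 72) - 650) + 35666)*(-20731) = ((-1620 - 650) + 35666)*(-20731) = (-2270 + 35666)*(-20731) = 33396*(-20731) = -692332476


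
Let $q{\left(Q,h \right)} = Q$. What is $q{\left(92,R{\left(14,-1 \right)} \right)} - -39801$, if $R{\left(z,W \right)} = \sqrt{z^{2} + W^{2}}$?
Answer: $39893$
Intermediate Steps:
$R{\left(z,W \right)} = \sqrt{W^{2} + z^{2}}$
$q{\left(92,R{\left(14,-1 \right)} \right)} - -39801 = 92 - -39801 = 92 + 39801 = 39893$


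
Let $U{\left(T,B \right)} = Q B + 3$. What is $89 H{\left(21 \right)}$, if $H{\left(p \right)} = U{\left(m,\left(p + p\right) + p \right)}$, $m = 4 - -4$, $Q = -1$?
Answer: $-5340$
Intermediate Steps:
$m = 8$ ($m = 4 + 4 = 8$)
$U{\left(T,B \right)} = 3 - B$ ($U{\left(T,B \right)} = - B + 3 = 3 - B$)
$H{\left(p \right)} = 3 - 3 p$ ($H{\left(p \right)} = 3 - \left(\left(p + p\right) + p\right) = 3 - \left(2 p + p\right) = 3 - 3 p$)
$89 H{\left(21 \right)} = 89 \left(3 - 63\right) = 89 \left(-60\right) = -5340$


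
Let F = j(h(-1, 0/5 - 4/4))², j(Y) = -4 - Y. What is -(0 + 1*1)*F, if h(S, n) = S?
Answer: -9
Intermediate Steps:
F = 9 (F = (-4 - 1*(-1))² = (-4 + 1)² = (-3)² = 9)
-(0 + 1*1)*F = -(0 + 1*1)*9 = -(0 + 1)*9 = -9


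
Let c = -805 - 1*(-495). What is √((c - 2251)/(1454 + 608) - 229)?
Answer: 3*I*√108772562/2062 ≈ 15.174*I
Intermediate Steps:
c = -310 (c = -805 + 495 = -310)
√((c - 2251)/(1454 + 608) - 229) = √((-310 - 2251)/(1454 + 608) - 229) = √(-2561/2062 - 229) = √(-474759/2062) = 3*I*√108772562/2062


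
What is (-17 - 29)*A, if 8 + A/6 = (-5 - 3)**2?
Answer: -15456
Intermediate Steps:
A = 336 (A = -48 + 6*(-5 - 3)**2 = -48 + 6*(-8)**2 = -48 + 6*64 = -48 + 384 = 336)
(-17 - 29)*A = (-17 - 29)*336 = -46*336 = -15456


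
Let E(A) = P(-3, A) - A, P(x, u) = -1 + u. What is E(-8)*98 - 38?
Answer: -136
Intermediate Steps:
E(A) = -1 (E(A) = (-1 + A) - A = -1)
E(-8)*98 - 38 = -1*98 - 38 = -98 - 38 = -136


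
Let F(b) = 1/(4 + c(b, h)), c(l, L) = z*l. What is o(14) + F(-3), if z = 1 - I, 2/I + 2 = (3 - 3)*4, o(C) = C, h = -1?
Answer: 27/2 ≈ 13.500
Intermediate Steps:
I = -1 (I = 2/(-2 + (3 - 3)*4) = 2/(-2 + 0*4) = 2/(-2 + 0) = 2/(-2) = 2*(-1/2) = -1)
z = 2 (z = 1 - 1*(-1) = 1 + 1 = 2)
c(l, L) = 2*l
F(b) = 1/(4 + 2*b)
o(14) + F(-3) = 14 + 1/(2*(2 - 3)) = 14 + (1/2)/(-1) = 14 + (1/2)*(-1) = 14 - 1/2 = 27/2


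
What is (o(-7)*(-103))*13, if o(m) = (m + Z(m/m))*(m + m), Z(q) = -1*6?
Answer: -243698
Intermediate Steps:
Z(q) = -6
o(m) = 2*m*(-6 + m) (o(m) = (m - 6)*(m + m) = (-6 + m)*(2*m) = 2*m*(-6 + m))
(o(-7)*(-103))*13 = ((2*(-7)*(-6 - 7))*(-103))*13 = ((2*(-7)*(-13))*(-103))*13 = (182*(-103))*13 = -18746*13 = -243698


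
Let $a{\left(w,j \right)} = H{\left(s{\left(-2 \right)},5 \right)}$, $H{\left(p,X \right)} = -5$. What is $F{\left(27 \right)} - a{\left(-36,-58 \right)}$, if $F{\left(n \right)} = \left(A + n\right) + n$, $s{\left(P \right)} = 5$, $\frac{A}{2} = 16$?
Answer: $91$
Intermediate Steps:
$A = 32$ ($A = 2 \cdot 16 = 32$)
$F{\left(n \right)} = 32 + 2 n$ ($F{\left(n \right)} = \left(32 + n\right) + n = 32 + 2 n$)
$a{\left(w,j \right)} = -5$
$F{\left(27 \right)} - a{\left(-36,-58 \right)} = \left(32 + 2 \cdot 27\right) - -5 = \left(32 + 54\right) + 5 = 86 + 5 = 91$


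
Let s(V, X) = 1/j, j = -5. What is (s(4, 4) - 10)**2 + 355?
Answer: 11476/25 ≈ 459.04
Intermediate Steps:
s(V, X) = -1/5 (s(V, X) = 1/(-5) = -1/5)
(s(4, 4) - 10)**2 + 355 = (-1/5 - 10)**2 + 355 = (-51/5)**2 + 355 = 2601/25 + 355 = 11476/25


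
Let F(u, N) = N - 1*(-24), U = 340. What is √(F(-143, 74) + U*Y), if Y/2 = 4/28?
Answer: √9562/7 ≈ 13.969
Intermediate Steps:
F(u, N) = 24 + N (F(u, N) = N + 24 = 24 + N)
Y = 2/7 (Y = 2*(4/28) = 2*(4*(1/28)) = 2*(⅐) = 2/7 ≈ 0.28571)
√(F(-143, 74) + U*Y) = √((24 + 74) + 340*(2/7)) = √(98 + 680/7) = √(1366/7) = √9562/7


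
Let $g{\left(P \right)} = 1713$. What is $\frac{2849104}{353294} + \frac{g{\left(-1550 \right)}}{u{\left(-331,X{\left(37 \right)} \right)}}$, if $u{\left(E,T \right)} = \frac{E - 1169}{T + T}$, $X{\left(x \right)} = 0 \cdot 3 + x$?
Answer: $- \frac{3375883169}{44161750} \approx -76.444$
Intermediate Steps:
$X{\left(x \right)} = x$ ($X{\left(x \right)} = 0 + x = x$)
$u{\left(E,T \right)} = \frac{-1169 + E}{2 T}$
$\frac{2849104}{353294} + \frac{g{\left(-1550 \right)}}{u{\left(-331,X{\left(37 \right)} \right)}} = \frac{2849104}{353294} + \frac{1713}{\frac{1}{2} \cdot \frac{1}{37} \left(-1169 - 331\right)} = 2849104 \cdot \frac{1}{353294} + \frac{1713}{\frac{1}{2} \cdot \frac{1}{37} \left(-1500\right)} = \frac{1424552}{176647} + \frac{1713}{- \frac{750}{37}} = \frac{1424552}{176647} + 1713 \left(- \frac{37}{750}\right) = \frac{1424552}{176647} - \frac{21127}{250} = - \frac{3375883169}{44161750}$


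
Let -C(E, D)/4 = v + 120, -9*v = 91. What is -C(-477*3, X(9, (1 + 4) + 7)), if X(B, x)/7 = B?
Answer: 3956/9 ≈ 439.56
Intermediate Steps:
v = -91/9 (v = -⅑*91 = -91/9 ≈ -10.111)
X(B, x) = 7*B
C(E, D) = -3956/9 (C(E, D) = -4*(-91/9 + 120) = -4*989/9 = -3956/9)
-C(-477*3, X(9, (1 + 4) + 7)) = -1*(-3956/9) = 3956/9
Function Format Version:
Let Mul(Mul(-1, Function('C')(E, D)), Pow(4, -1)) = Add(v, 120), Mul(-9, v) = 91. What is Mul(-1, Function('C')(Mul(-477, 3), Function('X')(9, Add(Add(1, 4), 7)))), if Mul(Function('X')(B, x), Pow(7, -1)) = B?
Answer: Rational(3956, 9) ≈ 439.56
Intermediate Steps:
v = Rational(-91, 9) (v = Mul(Rational(-1, 9), 91) = Rational(-91, 9) ≈ -10.111)
Function('X')(B, x) = Mul(7, B)
Function('C')(E, D) = Rational(-3956, 9) (Function('C')(E, D) = Mul(-4, Add(Rational(-91, 9), 120)) = Mul(-4, Rational(989, 9)) = Rational(-3956, 9))
Mul(-1, Function('C')(Mul(-477, 3), Function('X')(9, Add(Add(1, 4), 7)))) = Mul(-1, Rational(-3956, 9)) = Rational(3956, 9)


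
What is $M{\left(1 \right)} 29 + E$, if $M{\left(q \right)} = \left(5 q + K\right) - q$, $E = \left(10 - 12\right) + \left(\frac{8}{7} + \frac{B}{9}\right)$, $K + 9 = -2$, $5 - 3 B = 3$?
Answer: $- \frac{38515}{189} \approx -203.78$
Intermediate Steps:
$B = \frac{2}{3}$ ($B = \frac{5}{3} - 1 = \frac{2}{3} \approx 0.66667$)
$K = -11$ ($K = -9 - 2 = -11$)
$E = - \frac{148}{189}$ ($E = \left(10 - 12\right) + \left(\frac{8}{7} + \frac{2}{3 \cdot 9}\right) = -2 + \left(8 \cdot \frac{1}{7} + \frac{2}{3} \cdot \frac{1}{9}\right) = -2 + \left(\frac{8}{7} + \frac{2}{27}\right) = -2 + \frac{230}{189} = - \frac{148}{189} \approx -0.78307$)
$M{\left(q \right)} = -11 + 4 q$ ($M{\left(q \right)} = \left(5 q - 11\right) - q = \left(-11 + 5 q\right) - q = -11 + 4 q$)
$M{\left(1 \right)} 29 + E = \left(-11 + 4 \cdot 1\right) 29 - \frac{148}{189} = \left(-11 + 4\right) 29 - \frac{148}{189} = \left(-7\right) 29 - \frac{148}{189} = -203 - \frac{148}{189} = - \frac{38515}{189}$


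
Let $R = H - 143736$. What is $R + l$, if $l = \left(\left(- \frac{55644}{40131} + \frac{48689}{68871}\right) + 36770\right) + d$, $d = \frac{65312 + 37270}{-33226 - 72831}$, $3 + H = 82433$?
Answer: $- \frac{273786491203009}{11157813667} \approx -24538.0$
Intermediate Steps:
$H = 82430$ ($H = -3 + 82433 = 82430$)
$d = - \frac{738}{763}$ ($d = \frac{102582}{-106057} = 102582 \left(- \frac{1}{106057}\right) = - \frac{738}{763} \approx -0.96723$)
$R = -61306$ ($R = 82430 - 143736 = -61306$)
$l = \frac{410254433466093}{11157813667}$ ($l = \left(\left(- \frac{55644}{40131} + \frac{48689}{68871}\right) + 36770\right) - \frac{738}{763} = \left(\left(\left(-55644\right) \frac{1}{40131} + 48689 \cdot \frac{1}{68871}\right) + 36770\right) - \frac{738}{763} = \left(\left(- \frac{18548}{13377} + \frac{48689}{68871}\right) + 36770\right) - \frac{738}{763} = \left(- \frac{69567395}{102365263} + 36770\right) - \frac{738}{763} = \frac{3763901153115}{102365263} - \frac{738}{763} = \frac{410254433466093}{11157813667} \approx 36768.0$)
$R + l = -61306 + \frac{410254433466093}{11157813667} = - \frac{273786491203009}{11157813667}$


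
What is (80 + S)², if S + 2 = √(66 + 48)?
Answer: (78 + √114)² ≈ 7863.6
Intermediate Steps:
S = -2 + √114 (S = -2 + √(66 + 48) = -2 + √114 ≈ 8.6771)
(80 + S)² = (80 + (-2 + √114))² = (78 + √114)²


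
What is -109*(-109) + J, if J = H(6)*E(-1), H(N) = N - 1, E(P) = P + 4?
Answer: 11896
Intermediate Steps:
E(P) = 4 + P
H(N) = -1 + N
J = 15 (J = (-1 + 6)*(4 - 1) = 5*3 = 15)
-109*(-109) + J = -109*(-109) + 15 = 11881 + 15 = 11896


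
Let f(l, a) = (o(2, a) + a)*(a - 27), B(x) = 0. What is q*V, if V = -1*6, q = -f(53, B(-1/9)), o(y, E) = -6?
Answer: 972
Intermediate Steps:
f(l, a) = (-27 + a)*(-6 + a) (f(l, a) = (-6 + a)*(a - 27) = (-6 + a)*(-27 + a) = (-27 + a)*(-6 + a))
q = -162 (q = -(162 + 0² - 33*0) = -(162 + 0 + 0) = -1*162 = -162)
V = -6
q*V = -162*(-6) = 972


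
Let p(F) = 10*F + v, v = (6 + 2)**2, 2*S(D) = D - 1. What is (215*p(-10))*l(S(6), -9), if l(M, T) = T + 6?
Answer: 23220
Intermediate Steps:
S(D) = -1/2 + D/2 (S(D) = (D - 1)/2 = (-1 + D)/2 = -1/2 + D/2)
v = 64 (v = 8**2 = 64)
p(F) = 64 + 10*F (p(F) = 10*F + 64 = 64 + 10*F)
l(M, T) = 6 + T
(215*p(-10))*l(S(6), -9) = (215*(64 + 10*(-10)))*(6 - 9) = (215*(64 - 100))*(-3) = (215*(-36))*(-3) = -7740*(-3) = 23220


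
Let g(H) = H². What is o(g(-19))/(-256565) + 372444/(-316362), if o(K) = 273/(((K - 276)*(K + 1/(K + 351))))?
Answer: -49706928298951486/42222140207171825 ≈ -1.1773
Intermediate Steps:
o(K) = 273/((-276 + K)*(K + 1/(351 + K))) (o(K) = 273/(((-276 + K)*(K + 1/(351 + K)))) = 273*(1/((-276 + K)*(K + 1/(351 + K)))) = 273/((-276 + K)*(K + 1/(351 + K))))
o(g(-19))/(-256565) + 372444/(-316362) = (273*(351 + (-19)²)/(-276 + ((-19)²)³ - 96875*(-19)² + 75*((-19)²)²))/(-256565) + 372444/(-316362) = (273*(351 + 361)/(-276 + 361³ - 96875*361 + 75*361²))*(-1/256565) + 372444*(-1/316362) = (273*712/(-276 + 47045881 - 34971875 + 75*130321))*(-1/256565) - 62074/52727 = (273*712/(-276 + 47045881 - 34971875 + 9774075))*(-1/256565) - 62074/52727 = (273*712/21847805)*(-1/256565) - 62074/52727 = (273*(1/21847805)*712)*(-1/256565) - 62074/52727 = (27768/3121115)*(-1/256565) - 62074/52727 = -27768/800768869975 - 62074/52727 = -49706928298951486/42222140207171825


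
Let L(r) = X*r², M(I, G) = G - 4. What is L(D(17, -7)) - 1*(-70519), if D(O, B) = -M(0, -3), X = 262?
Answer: 83357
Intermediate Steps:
M(I, G) = -4 + G
D(O, B) = 7 (D(O, B) = -(-4 - 3) = -1*(-7) = 7)
L(r) = 262*r²
L(D(17, -7)) - 1*(-70519) = 262*7² - 1*(-70519) = 262*49 + 70519 = 12838 + 70519 = 83357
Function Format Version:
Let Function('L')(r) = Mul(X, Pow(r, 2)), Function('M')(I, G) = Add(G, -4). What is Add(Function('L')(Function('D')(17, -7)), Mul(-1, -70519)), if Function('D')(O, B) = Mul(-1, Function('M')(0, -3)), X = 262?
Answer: 83357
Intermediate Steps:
Function('M')(I, G) = Add(-4, G)
Function('D')(O, B) = 7 (Function('D')(O, B) = Mul(-1, Add(-4, -3)) = Mul(-1, -7) = 7)
Function('L')(r) = Mul(262, Pow(r, 2))
Add(Function('L')(Function('D')(17, -7)), Mul(-1, -70519)) = Add(Mul(262, Pow(7, 2)), Mul(-1, -70519)) = Add(Mul(262, 49), 70519) = Add(12838, 70519) = 83357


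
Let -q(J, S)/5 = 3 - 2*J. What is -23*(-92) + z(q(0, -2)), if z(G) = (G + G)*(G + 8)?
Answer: 2326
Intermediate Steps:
q(J, S) = -15 + 10*J (q(J, S) = -5*(3 - 2*J) = -15 + 10*J)
z(G) = 2*G*(8 + G) (z(G) = (2*G)*(8 + G) = 2*G*(8 + G))
-23*(-92) + z(q(0, -2)) = -23*(-92) + 2*(-15 + 10*0)*(8 + (-15 + 10*0)) = 2116 + 2*(-15 + 0)*(8 + (-15 + 0)) = 2116 + 2*(-15)*(8 - 15) = 2116 + 2*(-15)*(-7) = 2116 + 210 = 2326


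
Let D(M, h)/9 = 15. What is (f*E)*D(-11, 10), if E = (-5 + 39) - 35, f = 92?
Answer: -12420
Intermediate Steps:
D(M, h) = 135 (D(M, h) = 9*15 = 135)
E = -1 (E = 34 - 35 = -1)
(f*E)*D(-11, 10) = (92*(-1))*135 = -92*135 = -12420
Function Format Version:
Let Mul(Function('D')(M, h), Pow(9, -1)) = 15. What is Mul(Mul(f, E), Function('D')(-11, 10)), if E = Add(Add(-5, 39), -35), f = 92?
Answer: -12420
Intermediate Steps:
Function('D')(M, h) = 135 (Function('D')(M, h) = Mul(9, 15) = 135)
E = -1 (E = Add(34, -35) = -1)
Mul(Mul(f, E), Function('D')(-11, 10)) = Mul(Mul(92, -1), 135) = Mul(-92, 135) = -12420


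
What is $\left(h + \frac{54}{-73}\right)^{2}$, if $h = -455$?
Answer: $\frac{1106826361}{5329} \approx 2.077 \cdot 10^{5}$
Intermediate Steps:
$\left(h + \frac{54}{-73}\right)^{2} = \left(-455 + \frac{54}{-73}\right)^{2} = \left(-455 + 54 \left(- \frac{1}{73}\right)\right)^{2} = \left(-455 - \frac{54}{73}\right)^{2} = \left(- \frac{33269}{73}\right)^{2} = \frac{1106826361}{5329}$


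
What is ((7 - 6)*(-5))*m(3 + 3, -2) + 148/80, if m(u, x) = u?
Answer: -563/20 ≈ -28.150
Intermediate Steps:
((7 - 6)*(-5))*m(3 + 3, -2) + 148/80 = ((7 - 6)*(-5))*(3 + 3) + 148/80 = (1*(-5))*6 + 148*(1/80) = -5*6 + 37/20 = -30 + 37/20 = -563/20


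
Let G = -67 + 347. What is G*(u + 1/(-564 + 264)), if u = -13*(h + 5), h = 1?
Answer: -327614/15 ≈ -21841.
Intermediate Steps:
G = 280
u = -78 (u = -13*(1 + 5) = -13*6 = -78)
G*(u + 1/(-564 + 264)) = 280*(-78 + 1/(-564 + 264)) = 280*(-78 + 1/(-300)) = 280*(-78 - 1/300) = 280*(-23401/300) = -327614/15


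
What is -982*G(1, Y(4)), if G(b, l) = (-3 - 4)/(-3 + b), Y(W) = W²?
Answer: -3437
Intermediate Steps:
G(b, l) = -7/(-3 + b)
-982*G(1, Y(4)) = -(-6874)/(-3 + 1) = -(-6874)/(-2) = -(-6874)*(-1)/2 = -982*7/2 = -3437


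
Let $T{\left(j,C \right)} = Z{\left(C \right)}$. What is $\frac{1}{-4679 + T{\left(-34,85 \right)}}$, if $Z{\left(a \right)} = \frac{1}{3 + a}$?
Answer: $- \frac{88}{411751} \approx -0.00021372$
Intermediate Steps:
$T{\left(j,C \right)} = \frac{1}{3 + C}$
$\frac{1}{-4679 + T{\left(-34,85 \right)}} = \frac{1}{-4679 + \frac{1}{3 + 85}} = \frac{1}{-4679 + \frac{1}{88}} = \frac{1}{- \frac{411751}{88}} = - \frac{88}{411751}$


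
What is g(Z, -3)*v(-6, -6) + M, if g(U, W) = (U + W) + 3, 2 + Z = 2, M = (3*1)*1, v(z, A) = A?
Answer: 3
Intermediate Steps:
M = 3 (M = 3*1 = 3)
Z = 0 (Z = -2 + 2 = 0)
g(U, W) = 3 + U + W
g(Z, -3)*v(-6, -6) + M = (3 + 0 - 3)*(-6) + 3 = 0*(-6) + 3 = 0 + 3 = 3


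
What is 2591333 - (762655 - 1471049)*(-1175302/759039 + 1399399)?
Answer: 752456120155631033/759039 ≈ 9.9133e+11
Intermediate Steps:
2591333 - (762655 - 1471049)*(-1175302/759039 + 1399399) = 2591333 - (-708394)*(-1175302*1/759039 + 1399399) = 2591333 - (-708394)*(-1175302/759039 + 1399399) = 2591333 - (-708394)*1062197242259/759039 = 2591333 - 1*(-752454153232822046/759039) = 2591333 + 752454153232822046/759039 = 752456120155631033/759039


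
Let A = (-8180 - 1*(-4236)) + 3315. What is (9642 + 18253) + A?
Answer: 27266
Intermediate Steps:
A = -629 (A = (-8180 + 4236) + 3315 = -3944 + 3315 = -629)
(9642 + 18253) + A = (9642 + 18253) - 629 = 27895 - 629 = 27266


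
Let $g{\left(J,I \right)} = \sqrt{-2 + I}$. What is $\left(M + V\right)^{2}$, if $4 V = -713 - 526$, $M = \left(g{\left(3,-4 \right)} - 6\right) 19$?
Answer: $\frac{2838369}{16} - \frac{32205 i \sqrt{6}}{2} \approx 1.774 \cdot 10^{5} - 39443.0 i$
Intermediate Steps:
$M = -114 + 19 i \sqrt{6}$ ($M = \left(\sqrt{-2 - 4} - 6\right) 19 = \left(\sqrt{-6} - 6\right) 19 = \left(i \sqrt{6} - 6\right) 19 = \left(-6 + i \sqrt{6}\right) 19 = -114 + 19 i \sqrt{6} \approx -114.0 + 46.54 i$)
$V = - \frac{1239}{4}$ ($V = \frac{-713 - 526}{4} = \frac{1}{4} \left(-1239\right) = - \frac{1239}{4} \approx -309.75$)
$\left(M + V\right)^{2} = \left(\left(-114 + 19 i \sqrt{6}\right) - \frac{1239}{4}\right)^{2} = \left(- \frac{1695}{4} + 19 i \sqrt{6}\right)^{2}$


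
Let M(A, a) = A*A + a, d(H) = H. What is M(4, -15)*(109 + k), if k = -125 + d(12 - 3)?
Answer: -7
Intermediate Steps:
M(A, a) = a + A**2 (M(A, a) = A**2 + a = a + A**2)
k = -116 (k = -125 + (12 - 3) = -125 + 9 = -116)
M(4, -15)*(109 + k) = (-15 + 4**2)*(109 - 116) = (-15 + 16)*(-7) = 1*(-7) = -7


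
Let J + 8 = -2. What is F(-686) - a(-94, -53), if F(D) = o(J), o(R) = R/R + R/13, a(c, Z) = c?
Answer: 1225/13 ≈ 94.231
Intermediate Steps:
J = -10 (J = -8 - 2 = -10)
o(R) = 1 + R/13 (o(R) = 1 + R*(1/13) = 1 + R/13)
F(D) = 3/13 (F(D) = 1 + (1/13)*(-10) = 1 - 10/13 = 3/13)
F(-686) - a(-94, -53) = 3/13 - 1*(-94) = 3/13 + 94 = 1225/13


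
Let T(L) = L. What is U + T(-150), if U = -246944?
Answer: -247094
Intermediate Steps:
U + T(-150) = -246944 - 150 = -247094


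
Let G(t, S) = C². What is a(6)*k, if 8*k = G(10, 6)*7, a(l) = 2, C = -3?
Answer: 63/4 ≈ 15.750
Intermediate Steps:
G(t, S) = 9 (G(t, S) = (-3)² = 9)
k = 63/8 (k = (9*7)/8 = (⅛)*63 = 63/8 ≈ 7.8750)
a(6)*k = 2*(63/8) = 63/4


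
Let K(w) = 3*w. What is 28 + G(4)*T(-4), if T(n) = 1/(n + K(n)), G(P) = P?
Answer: 111/4 ≈ 27.750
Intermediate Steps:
T(n) = 1/(4*n) (T(n) = 1/(n + 3*n) = 1/(4*n))
28 + G(4)*T(-4) = 28 + 4*((1/4)/(-4)) = 28 + 4*((1/4)*(-1/4)) = 28 + 4*(-1/16) = 28 - 1/4 = 111/4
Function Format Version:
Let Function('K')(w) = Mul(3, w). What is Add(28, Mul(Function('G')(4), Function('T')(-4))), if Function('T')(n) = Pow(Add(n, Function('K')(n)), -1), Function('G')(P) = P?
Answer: Rational(111, 4) ≈ 27.750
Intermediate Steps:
Function('T')(n) = Mul(Rational(1, 4), Pow(n, -1)) (Function('T')(n) = Pow(Add(n, Mul(3, n)), -1) = Pow(Mul(4, n), -1) = Mul(Rational(1, 4), Pow(n, -1)))
Add(28, Mul(Function('G')(4), Function('T')(-4))) = Add(28, Mul(4, Mul(Rational(1, 4), Pow(-4, -1)))) = Add(28, Mul(4, Mul(Rational(1, 4), Rational(-1, 4)))) = Add(28, Mul(4, Rational(-1, 16))) = Add(28, Rational(-1, 4)) = Rational(111, 4)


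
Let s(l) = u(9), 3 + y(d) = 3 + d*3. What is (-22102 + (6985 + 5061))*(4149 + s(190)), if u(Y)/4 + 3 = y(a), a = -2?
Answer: -41360328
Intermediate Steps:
y(d) = 3*d (y(d) = -3 + (3 + d*3) = -3 + (3 + 3*d) = 3*d)
u(Y) = -36 (u(Y) = -12 + 4*(3*(-2)) = -12 + 4*(-6) = -12 - 24 = -36)
s(l) = -36
(-22102 + (6985 + 5061))*(4149 + s(190)) = (-22102 + (6985 + 5061))*(4149 - 36) = (-22102 + 12046)*4113 = -10056*4113 = -41360328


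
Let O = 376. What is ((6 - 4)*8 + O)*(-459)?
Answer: -179928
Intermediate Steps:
((6 - 4)*8 + O)*(-459) = ((6 - 4)*8 + 376)*(-459) = (2*8 + 376)*(-459) = (16 + 376)*(-459) = 392*(-459) = -179928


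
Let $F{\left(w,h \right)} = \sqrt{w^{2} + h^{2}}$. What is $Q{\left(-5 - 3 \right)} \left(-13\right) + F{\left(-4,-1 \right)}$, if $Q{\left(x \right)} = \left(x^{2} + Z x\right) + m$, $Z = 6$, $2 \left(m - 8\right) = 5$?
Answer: $- \frac{689}{2} + \sqrt{17} \approx -340.38$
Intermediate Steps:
$m = \frac{21}{2}$ ($m = 8 + \frac{1}{2} \cdot 5 = 8 + \frac{5}{2} = \frac{21}{2} \approx 10.5$)
$F{\left(w,h \right)} = \sqrt{h^{2} + w^{2}}$
$Q{\left(x \right)} = \frac{21}{2} + x^{2} + 6 x$ ($Q{\left(x \right)} = \left(x^{2} + 6 x\right) + \frac{21}{2} = \frac{21}{2} + x^{2} + 6 x$)
$Q{\left(-5 - 3 \right)} \left(-13\right) + F{\left(-4,-1 \right)} = \left(\frac{21}{2} + \left(-5 - 3\right)^{2} + 6 \left(-5 - 3\right)\right) \left(-13\right) + \sqrt{\left(-1\right)^{2} + \left(-4\right)^{2}} = \left(\frac{21}{2} + \left(-5 - 3\right)^{2} + 6 \left(-5 - 3\right)\right) \left(-13\right) + \sqrt{1 + 16} = \left(\frac{21}{2} + \left(-8\right)^{2} + 6 \left(-8\right)\right) \left(-13\right) + \sqrt{17} = \left(\frac{21}{2} + 64 - 48\right) \left(-13\right) + \sqrt{17} = \frac{53}{2} \left(-13\right) + \sqrt{17} = - \frac{689}{2} + \sqrt{17}$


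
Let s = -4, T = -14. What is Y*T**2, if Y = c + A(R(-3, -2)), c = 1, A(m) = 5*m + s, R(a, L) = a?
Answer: -3528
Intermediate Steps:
A(m) = -4 + 5*m (A(m) = 5*m - 4 = -4 + 5*m)
Y = -18 (Y = 1 + (-4 + 5*(-3)) = 1 + (-4 - 15) = 1 - 19 = -18)
Y*T**2 = -18*(-14)**2 = -18*196 = -3528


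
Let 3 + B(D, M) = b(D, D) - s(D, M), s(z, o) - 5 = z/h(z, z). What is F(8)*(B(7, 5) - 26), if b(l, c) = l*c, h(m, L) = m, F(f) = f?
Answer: 112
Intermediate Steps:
b(l, c) = c*l
s(z, o) = 6 (s(z, o) = 5 + z/z = 5 + 1 = 6)
B(D, M) = -9 + D² (B(D, M) = -3 + (D*D - 1*6) = -3 + (D² - 6) = -3 + (-6 + D²) = -9 + D²)
F(8)*(B(7, 5) - 26) = 8*((-9 + 7²) - 26) = 8*((-9 + 49) - 26) = 8*(40 - 26) = 8*14 = 112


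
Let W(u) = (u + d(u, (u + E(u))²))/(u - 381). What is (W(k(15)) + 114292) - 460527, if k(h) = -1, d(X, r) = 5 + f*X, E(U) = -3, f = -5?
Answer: -132261779/382 ≈ -3.4624e+5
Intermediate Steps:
d(X, r) = 5 - 5*X
W(u) = (5 - 4*u)/(-381 + u) (W(u) = (u + (5 - 5*u))/(u - 381) = (5 - 4*u)/(-381 + u))
(W(k(15)) + 114292) - 460527 = ((5 - 4*(-1))/(-381 - 1) + 114292) - 460527 = ((5 + 4)/(-382) + 114292) - 460527 = (-1/382*9 + 114292) - 460527 = (-9/382 + 114292) - 460527 = 43659535/382 - 460527 = -132261779/382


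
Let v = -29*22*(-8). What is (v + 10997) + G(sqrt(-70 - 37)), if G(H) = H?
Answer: 16101 + I*sqrt(107) ≈ 16101.0 + 10.344*I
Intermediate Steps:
v = 5104 (v = -638*(-8) = 5104)
(v + 10997) + G(sqrt(-70 - 37)) = (5104 + 10997) + sqrt(-70 - 37) = 16101 + sqrt(-107) = 16101 + I*sqrt(107)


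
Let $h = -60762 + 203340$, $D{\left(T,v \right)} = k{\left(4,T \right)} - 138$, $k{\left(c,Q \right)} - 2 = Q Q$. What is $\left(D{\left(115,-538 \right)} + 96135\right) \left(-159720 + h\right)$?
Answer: $-1872317808$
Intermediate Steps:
$k{\left(c,Q \right)} = 2 + Q^{2}$ ($k{\left(c,Q \right)} = 2 + Q Q = 2 + Q^{2}$)
$D{\left(T,v \right)} = -136 + T^{2}$ ($D{\left(T,v \right)} = \left(2 + T^{2}\right) - 138 = -136 + T^{2}$)
$h = 142578$
$\left(D{\left(115,-538 \right)} + 96135\right) \left(-159720 + h\right) = \left(\left(-136 + 115^{2}\right) + 96135\right) \left(-159720 + 142578\right) = \left(\left(-136 + 13225\right) + 96135\right) \left(-17142\right) = \left(13089 + 96135\right) \left(-17142\right) = 109224 \left(-17142\right) = -1872317808$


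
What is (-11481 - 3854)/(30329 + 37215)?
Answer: -15335/67544 ≈ -0.22704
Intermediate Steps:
(-11481 - 3854)/(30329 + 37215) = -15335/67544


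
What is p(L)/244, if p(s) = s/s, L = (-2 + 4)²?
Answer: 1/244 ≈ 0.0040984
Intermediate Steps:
L = 4 (L = 2² = 4)
p(s) = 1
p(L)/244 = 1/244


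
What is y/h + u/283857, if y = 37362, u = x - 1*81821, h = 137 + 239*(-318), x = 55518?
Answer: -12600942329/21534811305 ≈ -0.58514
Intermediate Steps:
h = -75865 (h = 137 - 76002 = -75865)
u = -26303 (u = 55518 - 1*81821 = 55518 - 81821 = -26303)
y/h + u/283857 = 37362/(-75865) - 26303/283857 = 37362*(-1/75865) - 26303*1/283857 = -37362/75865 - 26303/283857 = -12600942329/21534811305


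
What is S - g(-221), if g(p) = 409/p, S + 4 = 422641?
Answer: 93403186/221 ≈ 4.2264e+5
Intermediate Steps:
S = 422637 (S = -4 + 422641 = 422637)
S - g(-221) = 422637 - 409/(-221) = 422637 - 409*(-1)/221 = 422637 - 1*(-409/221) = 422637 + 409/221 = 93403186/221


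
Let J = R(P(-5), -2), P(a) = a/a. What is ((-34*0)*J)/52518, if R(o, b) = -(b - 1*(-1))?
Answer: 0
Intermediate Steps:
P(a) = 1
R(o, b) = -1 - b (R(o, b) = -(b + 1) = -(1 + b) = -1 - b)
J = 1 (J = -1 - 1*(-2) = -1 + 2 = 1)
((-34*0)*J)/52518 = (-34*0*1)/52518 = (0*1)*(1/52518) = 0*(1/52518) = 0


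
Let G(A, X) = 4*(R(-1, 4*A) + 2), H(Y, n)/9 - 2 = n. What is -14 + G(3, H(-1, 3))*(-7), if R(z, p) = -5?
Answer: 70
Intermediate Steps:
H(Y, n) = 18 + 9*n
G(A, X) = -12 (G(A, X) = 4*(-5 + 2) = 4*(-3) = -12)
-14 + G(3, H(-1, 3))*(-7) = -14 - 12*(-7) = -14 + 84 = 70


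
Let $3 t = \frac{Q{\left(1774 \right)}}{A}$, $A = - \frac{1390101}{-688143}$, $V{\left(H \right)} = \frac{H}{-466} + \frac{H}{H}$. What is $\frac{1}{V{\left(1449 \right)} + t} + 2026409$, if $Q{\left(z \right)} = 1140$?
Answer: $\frac{81387268183390093}{40163297719} \approx 2.0264 \cdot 10^{6}$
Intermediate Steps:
$V{\left(H \right)} = 1 - \frac{H}{466}$ ($V{\left(H \right)} = H \left(- \frac{1}{466}\right) + 1 = - \frac{H}{466} + 1 = 1 - \frac{H}{466}$)
$A = \frac{463367}{229381}$ ($A = \left(-1390101\right) \left(- \frac{1}{688143}\right) = \frac{463367}{229381} \approx 2.0201$)
$t = \frac{87164780}{463367}$ ($t = \frac{1140 \frac{1}{\frac{463367}{229381}}}{3} = \frac{1140 \cdot \frac{229381}{463367}}{3} = \frac{1}{3} \cdot \frac{261494340}{463367} = \frac{87164780}{463367} \approx 188.11$)
$\frac{1}{V{\left(1449 \right)} + t} + 2026409 = \frac{1}{\left(1 - \frac{1449}{466}\right) + \frac{87164780}{463367}} + 2026409 = \frac{1}{- \frac{983}{466} + \frac{87164780}{463367}} + 2026409 = \frac{1}{\frac{40163297719}{215929022}} + 2026409 = \frac{215929022}{40163297719} + 2026409 = \frac{81387268183390093}{40163297719}$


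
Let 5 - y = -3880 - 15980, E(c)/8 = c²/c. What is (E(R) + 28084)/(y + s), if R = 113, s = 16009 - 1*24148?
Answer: 14494/5863 ≈ 2.4721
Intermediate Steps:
s = -8139 (s = 16009 - 24148 = -8139)
E(c) = 8*c (E(c) = 8*(c²/c) = 8*c)
y = 19865 (y = 5 - (-3880 - 15980) = 5 - 1*(-19860) = 5 + 19860 = 19865)
(E(R) + 28084)/(y + s) = (8*113 + 28084)/(19865 - 8139) = (904 + 28084)/11726 = 28988*(1/11726) = 14494/5863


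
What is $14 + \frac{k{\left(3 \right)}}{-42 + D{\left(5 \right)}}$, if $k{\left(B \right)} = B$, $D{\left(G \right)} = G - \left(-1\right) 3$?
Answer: $\frac{473}{34} \approx 13.912$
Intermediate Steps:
$D{\left(G \right)} = 3 + G$ ($D{\left(G \right)} = G - -3 = G + 3 = 3 + G$)
$14 + \frac{k{\left(3 \right)}}{-42 + D{\left(5 \right)}} = 14 + \frac{1}{-42 + \left(3 + 5\right)} 3 = 14 + \frac{1}{-42 + 8} \cdot 3 = 14 + \frac{1}{-34} \cdot 3 = 14 - \frac{3}{34} = \frac{473}{34}$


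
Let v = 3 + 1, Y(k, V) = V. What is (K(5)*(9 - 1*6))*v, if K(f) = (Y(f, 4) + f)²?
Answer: 972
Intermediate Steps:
K(f) = (4 + f)²
v = 4
(K(5)*(9 - 1*6))*v = ((4 + 5)²*(9 - 1*6))*4 = (9²*(9 - 6))*4 = (81*3)*4 = 243*4 = 972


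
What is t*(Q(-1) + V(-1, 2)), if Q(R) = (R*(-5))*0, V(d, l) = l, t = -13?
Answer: -26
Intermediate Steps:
Q(R) = 0 (Q(R) = -5*R*0 = 0)
t*(Q(-1) + V(-1, 2)) = -13*(0 + 2) = -13*2 = -26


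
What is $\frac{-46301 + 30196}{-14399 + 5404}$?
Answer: $\frac{3221}{1799} \approx 1.7904$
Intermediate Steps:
$\frac{-46301 + 30196}{-14399 + 5404} = - \frac{16105}{-8995} = \left(-16105\right) \left(- \frac{1}{8995}\right) = \frac{3221}{1799}$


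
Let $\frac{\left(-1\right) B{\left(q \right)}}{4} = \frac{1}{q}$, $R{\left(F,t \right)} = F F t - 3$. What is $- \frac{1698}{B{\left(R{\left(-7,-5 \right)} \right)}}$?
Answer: $-105276$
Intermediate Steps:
$R{\left(F,t \right)} = -3 + t F^{2}$ ($R{\left(F,t \right)} = F^{2} t - 3 = t F^{2} - 3 = -3 + t F^{2}$)
$B{\left(q \right)} = - \frac{4}{q}$
$- \frac{1698}{B{\left(R{\left(-7,-5 \right)} \right)}} = - \frac{1698}{\left(-4\right) \frac{1}{-3 - 5 \left(-7\right)^{2}}} = - \frac{1698}{\left(-4\right) \frac{1}{-3 - 245}} = - \frac{1698}{\left(-4\right) \frac{1}{-248}} = - \frac{1698}{\left(-4\right) \left(- \frac{1}{248}\right)} = - 1698 \frac{1}{\frac{1}{62}} = \left(-1698\right) 62 = -105276$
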